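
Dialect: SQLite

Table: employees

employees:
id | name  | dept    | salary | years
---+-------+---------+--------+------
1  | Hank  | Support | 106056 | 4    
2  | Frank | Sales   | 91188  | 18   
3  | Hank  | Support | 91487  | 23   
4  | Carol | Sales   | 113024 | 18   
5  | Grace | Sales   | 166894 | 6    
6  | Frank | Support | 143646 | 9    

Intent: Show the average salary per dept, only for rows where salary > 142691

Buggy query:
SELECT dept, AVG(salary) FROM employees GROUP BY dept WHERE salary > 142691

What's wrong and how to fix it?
Bug: Row-level WHERE must come before GROUP BY in the clause order

Fix: Move the WHERE clause before GROUP BY

Corrected query:
SELECT dept, AVG(salary) FROM employees WHERE salary > 142691 GROUP BY dept

Result:
dept    | AVG(salary)
--------+------------
Sales   | 166894     
Support | 143646     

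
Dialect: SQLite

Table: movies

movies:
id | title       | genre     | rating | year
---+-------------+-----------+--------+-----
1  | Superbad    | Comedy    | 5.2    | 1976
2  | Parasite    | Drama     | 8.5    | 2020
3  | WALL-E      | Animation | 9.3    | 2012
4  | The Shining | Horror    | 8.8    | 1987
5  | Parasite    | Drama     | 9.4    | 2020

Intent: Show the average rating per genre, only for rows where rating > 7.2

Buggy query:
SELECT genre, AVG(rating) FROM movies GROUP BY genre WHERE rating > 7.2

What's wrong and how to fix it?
Bug: WHERE cannot follow GROUP BY

Fix: Move the WHERE clause before GROUP BY

Corrected query:
SELECT genre, AVG(rating) FROM movies WHERE rating > 7.2 GROUP BY genre

Result:
genre     | AVG(rating)
----------+------------
Animation | 9.3        
Drama     | 8.95       
Horror    | 8.8        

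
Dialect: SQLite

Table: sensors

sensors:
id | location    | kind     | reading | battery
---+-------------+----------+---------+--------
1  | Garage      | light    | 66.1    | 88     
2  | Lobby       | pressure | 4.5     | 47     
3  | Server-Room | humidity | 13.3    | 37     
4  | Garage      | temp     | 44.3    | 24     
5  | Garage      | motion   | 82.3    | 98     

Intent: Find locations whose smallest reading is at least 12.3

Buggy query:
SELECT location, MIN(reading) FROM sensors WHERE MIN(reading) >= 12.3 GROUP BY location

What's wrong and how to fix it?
Bug: MIN() in WHERE is a misuse of aggregate

Fix: Replace WHERE with HAVING after the GROUP BY

Corrected query:
SELECT location, MIN(reading) FROM sensors GROUP BY location HAVING MIN(reading) >= 12.3

Result:
location    | MIN(reading)
------------+-------------
Garage      | 44.3        
Server-Room | 13.3        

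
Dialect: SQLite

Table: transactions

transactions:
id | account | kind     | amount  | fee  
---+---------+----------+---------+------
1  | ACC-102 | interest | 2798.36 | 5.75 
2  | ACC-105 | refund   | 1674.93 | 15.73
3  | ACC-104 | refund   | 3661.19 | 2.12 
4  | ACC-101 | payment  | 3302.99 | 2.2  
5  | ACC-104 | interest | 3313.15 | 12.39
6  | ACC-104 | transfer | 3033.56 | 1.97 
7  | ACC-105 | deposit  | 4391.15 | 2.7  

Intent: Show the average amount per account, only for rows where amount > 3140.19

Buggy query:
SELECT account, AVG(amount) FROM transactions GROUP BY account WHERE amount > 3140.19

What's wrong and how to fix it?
Bug: Row-level WHERE must come before GROUP BY in the clause order

Fix: Move the WHERE clause before GROUP BY

Corrected query:
SELECT account, AVG(amount) FROM transactions WHERE amount > 3140.19 GROUP BY account

Result:
account | AVG(amount)
--------+------------
ACC-101 | 3302.99    
ACC-104 | 3487.17    
ACC-105 | 4391.15    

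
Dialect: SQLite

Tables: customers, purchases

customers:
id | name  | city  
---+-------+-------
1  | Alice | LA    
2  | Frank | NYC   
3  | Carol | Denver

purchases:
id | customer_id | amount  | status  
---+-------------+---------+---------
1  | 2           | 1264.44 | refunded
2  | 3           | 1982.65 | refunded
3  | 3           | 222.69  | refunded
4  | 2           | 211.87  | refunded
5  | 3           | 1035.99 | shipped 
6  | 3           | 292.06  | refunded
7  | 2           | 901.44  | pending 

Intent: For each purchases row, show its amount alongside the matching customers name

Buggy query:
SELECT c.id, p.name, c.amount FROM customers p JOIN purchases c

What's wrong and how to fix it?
Bug: JOIN with no ON clause produces a cartesian product; every purchases row pairs with every customers row

Fix: Add ON c.customer_id = p.id to the JOIN

Corrected query:
SELECT c.id, p.name, c.amount FROM customers p JOIN purchases c ON c.customer_id = p.id

Result:
id | name  | amount 
---+-------+--------
1  | Frank | 1264.44
2  | Carol | 1982.65
3  | Carol | 222.69 
4  | Frank | 211.87 
5  | Carol | 1035.99
6  | Carol | 292.06 
7  | Frank | 901.44 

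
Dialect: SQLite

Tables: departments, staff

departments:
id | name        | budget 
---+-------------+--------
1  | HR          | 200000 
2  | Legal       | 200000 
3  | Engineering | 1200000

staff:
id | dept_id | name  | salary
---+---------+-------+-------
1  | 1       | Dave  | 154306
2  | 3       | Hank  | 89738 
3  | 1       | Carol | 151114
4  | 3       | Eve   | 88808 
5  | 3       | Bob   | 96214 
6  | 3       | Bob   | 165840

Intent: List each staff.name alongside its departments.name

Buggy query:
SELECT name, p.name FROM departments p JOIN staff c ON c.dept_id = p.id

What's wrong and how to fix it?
Bug: 'name' exists in both joined tables, so the database can't tell which one is meant

Fix: Qualify the column with its table alias (c.name)

Corrected query:
SELECT c.name, p.name FROM departments p JOIN staff c ON c.dept_id = p.id

Result:
name  | name       
------+------------
Dave  | HR         
Hank  | Engineering
Carol | HR         
Eve   | Engineering
Bob   | Engineering
Bob   | Engineering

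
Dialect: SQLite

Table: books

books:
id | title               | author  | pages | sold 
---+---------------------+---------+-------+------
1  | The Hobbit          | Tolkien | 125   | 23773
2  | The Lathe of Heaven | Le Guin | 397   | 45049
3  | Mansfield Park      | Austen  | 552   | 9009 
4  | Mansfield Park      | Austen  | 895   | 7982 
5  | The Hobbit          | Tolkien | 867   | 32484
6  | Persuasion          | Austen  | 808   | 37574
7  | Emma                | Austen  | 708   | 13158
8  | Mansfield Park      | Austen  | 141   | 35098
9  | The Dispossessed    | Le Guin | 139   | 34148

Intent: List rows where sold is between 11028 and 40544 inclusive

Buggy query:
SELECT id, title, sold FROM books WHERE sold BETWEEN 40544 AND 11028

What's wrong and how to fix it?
Bug: BETWEEN expects the lower bound first; with 40544 AND 11028 the range is empty

Fix: Write BETWEEN 11028 AND 40544

Corrected query:
SELECT id, title, sold FROM books WHERE sold BETWEEN 11028 AND 40544

Result:
id | title            | sold 
---+------------------+------
1  | The Hobbit       | 23773
5  | The Hobbit       | 32484
6  | Persuasion       | 37574
7  | Emma             | 13158
8  | Mansfield Park   | 35098
9  | The Dispossessed | 34148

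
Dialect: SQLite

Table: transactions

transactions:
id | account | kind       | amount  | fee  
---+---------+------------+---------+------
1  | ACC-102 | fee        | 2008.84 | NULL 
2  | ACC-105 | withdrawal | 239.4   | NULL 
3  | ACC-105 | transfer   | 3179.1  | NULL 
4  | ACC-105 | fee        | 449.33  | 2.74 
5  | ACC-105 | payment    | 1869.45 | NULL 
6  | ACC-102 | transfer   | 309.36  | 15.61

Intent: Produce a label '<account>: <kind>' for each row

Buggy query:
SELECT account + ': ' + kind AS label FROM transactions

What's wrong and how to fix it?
Bug: '+' is numeric addition; on text columns SQLite converts them to 0 instead of concatenating

Fix: Use the || operator for string concatenation

Corrected query:
SELECT account || ': ' || kind AS label FROM transactions

Result:
label              
-------------------
ACC-102: fee       
ACC-105: withdrawal
ACC-105: transfer  
ACC-105: fee       
ACC-105: payment   
ACC-102: transfer  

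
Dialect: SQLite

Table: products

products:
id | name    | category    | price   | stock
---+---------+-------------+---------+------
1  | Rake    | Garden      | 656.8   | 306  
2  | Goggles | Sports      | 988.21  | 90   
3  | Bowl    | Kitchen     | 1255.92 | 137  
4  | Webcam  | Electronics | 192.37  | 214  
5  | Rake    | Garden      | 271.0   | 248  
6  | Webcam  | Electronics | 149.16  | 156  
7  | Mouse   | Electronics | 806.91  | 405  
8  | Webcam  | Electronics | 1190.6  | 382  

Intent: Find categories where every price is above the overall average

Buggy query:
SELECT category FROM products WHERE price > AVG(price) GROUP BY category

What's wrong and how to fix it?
Bug: WHERE evaluates per row before aggregation, so AVG() is unavailable

Fix: Use a subquery for AVG and a HAVING MIN(...) filter so the condition holds for every row in the group

Corrected query:
SELECT category FROM products GROUP BY category HAVING MIN(price) > (SELECT AVG(price) FROM products)

Result:
category
--------
Kitchen 
Sports  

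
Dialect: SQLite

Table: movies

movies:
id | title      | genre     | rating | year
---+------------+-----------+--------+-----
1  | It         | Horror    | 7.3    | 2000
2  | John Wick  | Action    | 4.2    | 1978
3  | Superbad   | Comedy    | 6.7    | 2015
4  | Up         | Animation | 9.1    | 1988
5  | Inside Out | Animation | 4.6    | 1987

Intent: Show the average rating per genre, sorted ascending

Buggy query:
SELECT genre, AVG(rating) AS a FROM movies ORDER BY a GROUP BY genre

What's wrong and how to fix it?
Bug: GROUP BY must precede ORDER BY

Fix: Reorder: SELECT … FROM … GROUP BY … ORDER BY …

Corrected query:
SELECT genre, AVG(rating) AS a FROM movies GROUP BY genre ORDER BY a

Result:
genre     | a   
----------+-----
Action    | 4.2 
Comedy    | 6.7 
Animation | 6.85
Horror    | 7.3 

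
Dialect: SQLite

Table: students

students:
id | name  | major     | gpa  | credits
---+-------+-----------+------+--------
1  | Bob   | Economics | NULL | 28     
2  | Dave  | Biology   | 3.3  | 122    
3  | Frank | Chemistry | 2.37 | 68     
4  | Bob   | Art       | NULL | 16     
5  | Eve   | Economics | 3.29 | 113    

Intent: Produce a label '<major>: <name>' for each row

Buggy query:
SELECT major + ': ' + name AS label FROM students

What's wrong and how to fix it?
Bug: '+' is numeric addition; on text columns SQLite converts them to 0 instead of concatenating

Fix: Use the || operator for string concatenation

Corrected query:
SELECT major || ': ' || name AS label FROM students

Result:
label           
----------------
Economics: Bob  
Biology: Dave   
Chemistry: Frank
Art: Bob        
Economics: Eve  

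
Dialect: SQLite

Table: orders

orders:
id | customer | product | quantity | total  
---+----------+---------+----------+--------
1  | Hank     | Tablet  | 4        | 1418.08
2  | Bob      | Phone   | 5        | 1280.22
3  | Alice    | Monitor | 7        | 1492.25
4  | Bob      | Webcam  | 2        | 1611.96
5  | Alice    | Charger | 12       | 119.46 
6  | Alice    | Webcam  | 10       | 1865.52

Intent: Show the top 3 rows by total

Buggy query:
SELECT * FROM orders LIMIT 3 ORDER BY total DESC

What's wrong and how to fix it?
Bug: ORDER BY cannot follow LIMIT; LIMIT is the final clause

Fix: Sort with ORDER BY, then apply LIMIT

Corrected query:
SELECT * FROM orders ORDER BY total DESC LIMIT 3

Result:
id | customer | product | quantity | total  
---+----------+---------+----------+--------
6  | Alice    | Webcam  | 10       | 1865.52
4  | Bob      | Webcam  | 2        | 1611.96
3  | Alice    | Monitor | 7        | 1492.25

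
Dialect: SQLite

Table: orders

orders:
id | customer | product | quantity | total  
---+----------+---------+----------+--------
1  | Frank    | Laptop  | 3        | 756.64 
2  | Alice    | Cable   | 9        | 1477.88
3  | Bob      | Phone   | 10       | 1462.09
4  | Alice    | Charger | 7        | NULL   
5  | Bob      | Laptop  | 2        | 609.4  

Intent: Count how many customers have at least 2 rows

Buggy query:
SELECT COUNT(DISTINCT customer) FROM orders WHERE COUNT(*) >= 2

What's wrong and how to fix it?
Bug: COUNT(*) cannot appear in WHERE; the per-group count doesn't exist yet

Fix: Use a subquery that GROUPs and filters with HAVING, then count its rows

Corrected query:
SELECT COUNT(*) FROM (SELECT customer FROM orders GROUP BY customer HAVING COUNT(*) >= 2)

Result:
COUNT(*)
--------
2       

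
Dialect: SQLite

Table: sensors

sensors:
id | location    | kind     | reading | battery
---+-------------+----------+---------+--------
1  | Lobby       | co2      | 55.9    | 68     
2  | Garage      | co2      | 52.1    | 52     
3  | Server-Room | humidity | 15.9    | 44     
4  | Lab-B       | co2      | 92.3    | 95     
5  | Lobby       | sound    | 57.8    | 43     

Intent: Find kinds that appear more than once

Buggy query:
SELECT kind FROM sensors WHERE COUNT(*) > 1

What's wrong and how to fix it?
Bug: WHERE can't reference COUNT(*); aggregates are computed after WHERE

Fix: GROUP BY kind, then filter groups with HAVING COUNT(*) > 1

Corrected query:
SELECT kind FROM sensors GROUP BY kind HAVING COUNT(*) > 1

Result:
kind
----
co2 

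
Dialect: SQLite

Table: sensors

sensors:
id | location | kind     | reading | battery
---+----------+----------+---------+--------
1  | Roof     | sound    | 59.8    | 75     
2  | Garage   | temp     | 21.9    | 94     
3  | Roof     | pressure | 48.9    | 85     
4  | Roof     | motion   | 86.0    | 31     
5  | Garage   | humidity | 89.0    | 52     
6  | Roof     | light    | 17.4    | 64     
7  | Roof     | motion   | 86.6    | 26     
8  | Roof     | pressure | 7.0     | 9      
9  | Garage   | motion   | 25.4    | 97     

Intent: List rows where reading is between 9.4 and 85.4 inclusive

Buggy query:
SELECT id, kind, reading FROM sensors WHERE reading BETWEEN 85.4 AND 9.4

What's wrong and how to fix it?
Bug: The bounds are reversed; BETWEEN a AND b requires a <= b to match anything

Fix: Write BETWEEN 9.4 AND 85.4

Corrected query:
SELECT id, kind, reading FROM sensors WHERE reading BETWEEN 9.4 AND 85.4

Result:
id | kind     | reading
---+----------+--------
1  | sound    | 59.8   
2  | temp     | 21.9   
3  | pressure | 48.9   
6  | light    | 17.4   
9  | motion   | 25.4   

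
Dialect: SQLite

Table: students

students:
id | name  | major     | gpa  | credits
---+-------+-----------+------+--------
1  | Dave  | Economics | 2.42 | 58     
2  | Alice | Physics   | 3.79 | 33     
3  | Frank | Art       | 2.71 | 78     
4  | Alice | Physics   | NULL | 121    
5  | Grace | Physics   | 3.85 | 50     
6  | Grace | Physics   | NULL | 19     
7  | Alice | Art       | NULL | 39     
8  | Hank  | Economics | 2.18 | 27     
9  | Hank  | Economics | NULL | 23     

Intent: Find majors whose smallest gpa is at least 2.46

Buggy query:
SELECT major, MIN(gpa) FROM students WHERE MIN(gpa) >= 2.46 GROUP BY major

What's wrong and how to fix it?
Bug: MIN() in WHERE is a misuse of aggregate

Fix: Replace WHERE with HAVING after the GROUP BY

Corrected query:
SELECT major, MIN(gpa) FROM students GROUP BY major HAVING MIN(gpa) >= 2.46

Result:
major   | MIN(gpa)
--------+---------
Art     | 2.71    
Physics | 3.79    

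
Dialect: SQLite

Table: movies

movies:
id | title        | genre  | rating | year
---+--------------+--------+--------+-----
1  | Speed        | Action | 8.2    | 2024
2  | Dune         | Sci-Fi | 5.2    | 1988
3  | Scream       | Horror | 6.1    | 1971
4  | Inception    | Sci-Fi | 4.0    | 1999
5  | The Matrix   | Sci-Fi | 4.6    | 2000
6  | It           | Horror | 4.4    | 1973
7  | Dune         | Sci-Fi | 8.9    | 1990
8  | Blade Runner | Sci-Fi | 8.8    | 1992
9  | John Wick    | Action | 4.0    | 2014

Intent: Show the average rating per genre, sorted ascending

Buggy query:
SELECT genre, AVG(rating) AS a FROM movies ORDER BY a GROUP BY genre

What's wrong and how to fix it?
Bug: GROUP BY must precede ORDER BY

Fix: Reorder: SELECT … FROM … GROUP BY … ORDER BY …

Corrected query:
SELECT genre, AVG(rating) AS a FROM movies GROUP BY genre ORDER BY a

Result:
genre  | a   
-------+-----
Horror | 5.25
Action | 6.1 
Sci-Fi | 6.3 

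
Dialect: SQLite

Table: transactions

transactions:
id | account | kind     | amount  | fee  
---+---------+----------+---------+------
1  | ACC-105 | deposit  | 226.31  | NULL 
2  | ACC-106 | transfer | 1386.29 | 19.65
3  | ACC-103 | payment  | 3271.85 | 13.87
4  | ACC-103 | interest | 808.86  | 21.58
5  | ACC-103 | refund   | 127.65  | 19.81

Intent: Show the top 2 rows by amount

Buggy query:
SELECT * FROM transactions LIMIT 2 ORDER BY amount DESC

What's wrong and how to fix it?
Bug: ORDER BY cannot follow LIMIT; LIMIT is the final clause

Fix: Swap the clauses: ORDER BY first, then LIMIT

Corrected query:
SELECT * FROM transactions ORDER BY amount DESC LIMIT 2

Result:
id | account | kind     | amount  | fee  
---+---------+----------+---------+------
3  | ACC-103 | payment  | 3271.85 | 13.87
2  | ACC-106 | transfer | 1386.29 | 19.65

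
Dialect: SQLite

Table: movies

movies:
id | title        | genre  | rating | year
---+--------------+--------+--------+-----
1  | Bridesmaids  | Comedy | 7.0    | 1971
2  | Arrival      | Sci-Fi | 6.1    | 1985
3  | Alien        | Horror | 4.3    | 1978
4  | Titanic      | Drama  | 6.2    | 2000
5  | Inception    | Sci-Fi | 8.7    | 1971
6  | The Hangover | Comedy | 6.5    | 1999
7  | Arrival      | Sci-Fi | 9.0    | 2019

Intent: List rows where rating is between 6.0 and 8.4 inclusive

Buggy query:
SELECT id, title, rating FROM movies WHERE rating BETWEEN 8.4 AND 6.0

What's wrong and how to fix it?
Bug: The bounds are reversed; BETWEEN a AND b requires a <= b to match anything

Fix: Write BETWEEN 6.0 AND 8.4

Corrected query:
SELECT id, title, rating FROM movies WHERE rating BETWEEN 6.0 AND 8.4

Result:
id | title        | rating
---+--------------+-------
1  | Bridesmaids  | 7     
2  | Arrival      | 6.1   
4  | Titanic      | 6.2   
6  | The Hangover | 6.5   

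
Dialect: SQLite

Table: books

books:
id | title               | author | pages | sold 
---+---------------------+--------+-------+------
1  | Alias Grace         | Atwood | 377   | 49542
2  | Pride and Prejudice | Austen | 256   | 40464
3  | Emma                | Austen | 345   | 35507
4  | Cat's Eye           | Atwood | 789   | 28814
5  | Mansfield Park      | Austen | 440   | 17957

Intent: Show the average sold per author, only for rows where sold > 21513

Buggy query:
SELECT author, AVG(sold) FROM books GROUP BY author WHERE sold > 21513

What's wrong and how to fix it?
Bug: WHERE cannot follow GROUP BY

Fix: Move the WHERE clause before GROUP BY

Corrected query:
SELECT author, AVG(sold) FROM books WHERE sold > 21513 GROUP BY author

Result:
author | AVG(sold)
-------+----------
Atwood | 39178    
Austen | 37985.5  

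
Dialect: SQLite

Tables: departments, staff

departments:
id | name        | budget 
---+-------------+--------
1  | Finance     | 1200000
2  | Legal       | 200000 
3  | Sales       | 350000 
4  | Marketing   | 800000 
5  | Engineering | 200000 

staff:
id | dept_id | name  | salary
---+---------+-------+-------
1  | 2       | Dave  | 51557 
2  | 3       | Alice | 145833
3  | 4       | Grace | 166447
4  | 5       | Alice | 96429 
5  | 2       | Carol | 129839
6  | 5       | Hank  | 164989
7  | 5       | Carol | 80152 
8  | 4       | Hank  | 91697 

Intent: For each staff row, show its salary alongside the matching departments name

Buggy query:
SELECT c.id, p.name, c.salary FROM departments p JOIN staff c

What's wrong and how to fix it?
Bug: Missing join condition: each staff row is matched to all departments rows instead of just its own

Fix: Add ON c.dept_id = p.id to the JOIN

Corrected query:
SELECT c.id, p.name, c.salary FROM departments p JOIN staff c ON c.dept_id = p.id

Result:
id | name        | salary
---+-------------+-------
1  | Legal       | 51557 
2  | Sales       | 145833
3  | Marketing   | 166447
4  | Engineering | 96429 
5  | Legal       | 129839
6  | Engineering | 164989
7  | Engineering | 80152 
8  | Marketing   | 91697 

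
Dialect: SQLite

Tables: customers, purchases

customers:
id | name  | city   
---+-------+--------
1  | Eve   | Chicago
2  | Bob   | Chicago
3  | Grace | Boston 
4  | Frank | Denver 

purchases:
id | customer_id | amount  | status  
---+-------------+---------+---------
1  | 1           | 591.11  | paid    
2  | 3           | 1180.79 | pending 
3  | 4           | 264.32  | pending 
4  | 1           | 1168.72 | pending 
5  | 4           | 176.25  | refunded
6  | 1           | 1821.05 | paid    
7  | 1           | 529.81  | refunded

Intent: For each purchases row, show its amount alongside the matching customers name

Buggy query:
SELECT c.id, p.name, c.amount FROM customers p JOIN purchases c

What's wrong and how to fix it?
Bug: Missing join condition: each purchases row is matched to all customers rows instead of just its own

Fix: Add ON c.customer_id = p.id to the JOIN

Corrected query:
SELECT c.id, p.name, c.amount FROM customers p JOIN purchases c ON c.customer_id = p.id

Result:
id | name  | amount 
---+-------+--------
1  | Eve   | 591.11 
2  | Grace | 1180.79
3  | Frank | 264.32 
4  | Eve   | 1168.72
5  | Frank | 176.25 
6  | Eve   | 1821.05
7  | Eve   | 529.81 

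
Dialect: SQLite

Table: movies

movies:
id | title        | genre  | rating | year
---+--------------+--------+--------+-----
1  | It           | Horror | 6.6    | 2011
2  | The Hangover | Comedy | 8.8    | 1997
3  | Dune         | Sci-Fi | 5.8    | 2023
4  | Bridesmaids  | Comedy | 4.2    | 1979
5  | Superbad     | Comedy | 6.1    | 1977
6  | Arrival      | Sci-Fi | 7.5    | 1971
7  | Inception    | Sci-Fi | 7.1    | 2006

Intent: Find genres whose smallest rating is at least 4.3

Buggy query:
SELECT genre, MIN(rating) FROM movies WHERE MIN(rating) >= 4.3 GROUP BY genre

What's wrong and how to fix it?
Bug: MIN() in WHERE is a misuse of aggregate

Fix: Replace WHERE with HAVING after the GROUP BY

Corrected query:
SELECT genre, MIN(rating) FROM movies GROUP BY genre HAVING MIN(rating) >= 4.3

Result:
genre  | MIN(rating)
-------+------------
Horror | 6.6        
Sci-Fi | 5.8        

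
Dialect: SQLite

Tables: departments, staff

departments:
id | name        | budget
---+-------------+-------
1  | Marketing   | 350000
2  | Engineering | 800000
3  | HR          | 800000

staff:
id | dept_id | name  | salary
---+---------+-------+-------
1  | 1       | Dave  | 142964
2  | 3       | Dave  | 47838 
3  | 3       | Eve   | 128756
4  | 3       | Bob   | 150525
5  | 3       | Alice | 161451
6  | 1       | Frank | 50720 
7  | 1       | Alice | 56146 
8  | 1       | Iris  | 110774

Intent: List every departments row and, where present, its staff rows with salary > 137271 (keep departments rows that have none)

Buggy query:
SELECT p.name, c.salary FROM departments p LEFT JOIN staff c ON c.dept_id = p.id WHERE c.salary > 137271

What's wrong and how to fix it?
Bug: A WHERE condition on the right-hand table after LEFT JOIN drops unmatched parents

Fix: Move the right-table condition into the ON clause so unmatched parents are kept

Corrected query:
SELECT p.name, c.salary FROM departments p LEFT JOIN staff c ON c.dept_id = p.id AND c.salary > 137271

Result:
name        | salary
------------+-------
Marketing   | 142964
Engineering | NULL  
HR          | 150525
HR          | 161451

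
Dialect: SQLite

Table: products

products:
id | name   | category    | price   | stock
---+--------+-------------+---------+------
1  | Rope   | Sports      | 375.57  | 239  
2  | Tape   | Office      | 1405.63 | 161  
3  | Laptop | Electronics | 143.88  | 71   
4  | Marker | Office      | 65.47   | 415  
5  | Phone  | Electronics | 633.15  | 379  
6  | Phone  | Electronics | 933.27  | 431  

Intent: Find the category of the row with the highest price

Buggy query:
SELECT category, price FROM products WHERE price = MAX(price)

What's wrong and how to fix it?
Bug: WHERE is evaluated per row; an aggregate over the whole table isn't defined there

Fix: Use a subquery: WHERE price = (SELECT MAX(price) FROM products)

Corrected query:
SELECT category, price FROM products WHERE price = (SELECT MAX(price) FROM products)

Result:
category | price  
---------+--------
Office   | 1405.63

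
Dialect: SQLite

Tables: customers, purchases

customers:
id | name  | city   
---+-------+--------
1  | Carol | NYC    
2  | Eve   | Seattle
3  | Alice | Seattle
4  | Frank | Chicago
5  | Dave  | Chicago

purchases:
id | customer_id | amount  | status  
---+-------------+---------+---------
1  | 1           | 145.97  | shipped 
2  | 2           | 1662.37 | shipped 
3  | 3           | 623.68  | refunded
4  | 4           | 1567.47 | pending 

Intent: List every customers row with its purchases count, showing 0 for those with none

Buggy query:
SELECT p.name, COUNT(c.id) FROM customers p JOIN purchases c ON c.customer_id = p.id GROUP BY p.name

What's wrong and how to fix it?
Bug: An inner join excludes parents with zero children

Fix: Switch to LEFT JOIN to retain unmatched parent rows

Corrected query:
SELECT p.name, COUNT(c.id) FROM customers p LEFT JOIN purchases c ON c.customer_id = p.id GROUP BY p.name

Result:
name  | COUNT(c.id)
------+------------
Alice | 1          
Carol | 1          
Dave  | 0          
Eve   | 1          
Frank | 1          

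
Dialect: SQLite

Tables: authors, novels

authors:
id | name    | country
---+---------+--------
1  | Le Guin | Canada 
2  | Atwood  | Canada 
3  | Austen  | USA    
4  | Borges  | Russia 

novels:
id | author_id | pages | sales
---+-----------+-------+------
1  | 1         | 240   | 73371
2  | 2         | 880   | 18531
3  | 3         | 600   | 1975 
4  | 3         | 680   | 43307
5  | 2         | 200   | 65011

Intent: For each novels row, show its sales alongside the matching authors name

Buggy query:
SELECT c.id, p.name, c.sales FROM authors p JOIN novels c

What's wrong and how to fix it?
Bug: JOIN with no ON clause produces a cartesian product; every novels row pairs with every authors row

Fix: Specify the join condition linking the foreign key to the parent id

Corrected query:
SELECT c.id, p.name, c.sales FROM authors p JOIN novels c ON c.author_id = p.id

Result:
id | name    | sales
---+---------+------
1  | Le Guin | 73371
2  | Atwood  | 18531
3  | Austen  | 1975 
4  | Austen  | 43307
5  | Atwood  | 65011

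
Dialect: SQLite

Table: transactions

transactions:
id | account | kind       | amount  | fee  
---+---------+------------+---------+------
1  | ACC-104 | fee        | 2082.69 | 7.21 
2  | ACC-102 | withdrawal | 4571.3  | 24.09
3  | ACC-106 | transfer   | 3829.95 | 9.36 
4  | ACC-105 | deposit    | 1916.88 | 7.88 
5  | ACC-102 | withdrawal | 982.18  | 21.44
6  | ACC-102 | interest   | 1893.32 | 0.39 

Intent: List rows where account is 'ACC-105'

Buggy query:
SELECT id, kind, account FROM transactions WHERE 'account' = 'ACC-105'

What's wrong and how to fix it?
Bug: Single quotes denote string literals in SQL; the column name is being compared as a constant string

Fix: Reference the column as account without single quotes

Corrected query:
SELECT id, kind, account FROM transactions WHERE account = 'ACC-105'

Result:
id | kind    | account
---+---------+--------
4  | deposit | ACC-105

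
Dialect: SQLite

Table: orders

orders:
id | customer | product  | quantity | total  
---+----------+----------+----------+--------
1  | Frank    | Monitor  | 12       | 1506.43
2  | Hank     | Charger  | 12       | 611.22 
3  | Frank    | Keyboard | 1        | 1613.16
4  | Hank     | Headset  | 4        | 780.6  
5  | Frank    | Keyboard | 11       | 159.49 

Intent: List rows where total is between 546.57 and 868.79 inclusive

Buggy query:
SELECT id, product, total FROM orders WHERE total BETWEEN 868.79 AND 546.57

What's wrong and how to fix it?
Bug: BETWEEN expects the lower bound first; with 868.79 AND 546.57 the range is empty

Fix: Swap the bounds so the smaller value comes first

Corrected query:
SELECT id, product, total FROM orders WHERE total BETWEEN 546.57 AND 868.79

Result:
id | product | total 
---+---------+-------
2  | Charger | 611.22
4  | Headset | 780.6 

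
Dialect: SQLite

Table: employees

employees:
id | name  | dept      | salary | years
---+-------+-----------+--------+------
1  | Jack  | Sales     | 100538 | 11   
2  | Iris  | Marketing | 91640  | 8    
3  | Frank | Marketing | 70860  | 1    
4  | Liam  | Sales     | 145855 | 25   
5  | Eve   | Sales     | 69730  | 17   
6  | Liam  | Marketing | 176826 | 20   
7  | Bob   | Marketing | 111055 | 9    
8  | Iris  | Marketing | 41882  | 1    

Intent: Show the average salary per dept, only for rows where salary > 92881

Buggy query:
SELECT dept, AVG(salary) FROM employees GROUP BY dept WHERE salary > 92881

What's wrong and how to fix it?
Bug: WHERE cannot follow GROUP BY

Fix: Place WHERE between FROM and GROUP BY

Corrected query:
SELECT dept, AVG(salary) FROM employees WHERE salary > 92881 GROUP BY dept

Result:
dept      | AVG(salary)
----------+------------
Marketing | 143940.5   
Sales     | 123196.5   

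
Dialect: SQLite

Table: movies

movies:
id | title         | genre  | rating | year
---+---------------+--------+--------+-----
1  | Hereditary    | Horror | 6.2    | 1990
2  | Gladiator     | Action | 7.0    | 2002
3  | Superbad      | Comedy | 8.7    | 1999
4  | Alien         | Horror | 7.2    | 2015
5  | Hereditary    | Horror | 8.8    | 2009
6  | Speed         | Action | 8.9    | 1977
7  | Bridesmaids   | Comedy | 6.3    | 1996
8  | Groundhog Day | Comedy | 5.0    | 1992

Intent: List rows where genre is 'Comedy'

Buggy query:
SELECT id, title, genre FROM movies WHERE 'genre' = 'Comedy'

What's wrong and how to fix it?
Bug: Single quotes denote string literals in SQL; the column name is being compared as a constant string

Fix: Remove the quotes around the column name (or use double quotes for an identifier)

Corrected query:
SELECT id, title, genre FROM movies WHERE genre = 'Comedy'

Result:
id | title         | genre 
---+---------------+-------
3  | Superbad      | Comedy
7  | Bridesmaids   | Comedy
8  | Groundhog Day | Comedy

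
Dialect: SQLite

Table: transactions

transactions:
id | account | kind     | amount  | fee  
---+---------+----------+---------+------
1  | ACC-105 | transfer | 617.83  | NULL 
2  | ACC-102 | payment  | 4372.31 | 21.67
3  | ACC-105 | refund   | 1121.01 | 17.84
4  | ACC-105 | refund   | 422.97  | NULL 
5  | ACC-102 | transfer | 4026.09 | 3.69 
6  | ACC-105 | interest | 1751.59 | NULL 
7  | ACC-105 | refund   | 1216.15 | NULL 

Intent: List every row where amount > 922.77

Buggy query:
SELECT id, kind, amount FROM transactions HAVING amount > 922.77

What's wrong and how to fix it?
Bug: HAVING filters the output of aggregation, but this query has no GROUP BY and no aggregate functions, so SQLite rejects it (HAVING clause on a non-aggregate query); the condition here is per row

Fix: Use WHERE for row-level filtering

Corrected query:
SELECT id, kind, amount FROM transactions WHERE amount > 922.77

Result:
id | kind     | amount 
---+----------+--------
2  | payment  | 4372.31
3  | refund   | 1121.01
5  | transfer | 4026.09
6  | interest | 1751.59
7  | refund   | 1216.15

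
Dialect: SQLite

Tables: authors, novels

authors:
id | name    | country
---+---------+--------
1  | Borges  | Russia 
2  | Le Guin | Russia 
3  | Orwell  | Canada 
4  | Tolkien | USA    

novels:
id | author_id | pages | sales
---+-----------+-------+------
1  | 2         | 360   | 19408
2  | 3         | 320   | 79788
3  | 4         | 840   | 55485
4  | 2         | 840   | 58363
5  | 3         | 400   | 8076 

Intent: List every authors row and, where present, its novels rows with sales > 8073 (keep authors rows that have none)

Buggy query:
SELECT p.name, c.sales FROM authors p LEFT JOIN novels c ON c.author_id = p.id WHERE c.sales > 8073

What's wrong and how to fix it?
Bug: Filtering c.sales in WHERE discards the NULL rows produced by LEFT JOIN, turning it into an inner join

Fix: Move the right-table condition into the ON clause so unmatched parents are kept

Corrected query:
SELECT p.name, c.sales FROM authors p LEFT JOIN novels c ON c.author_id = p.id AND c.sales > 8073

Result:
name    | sales
--------+------
Borges  | NULL 
Le Guin | 19408
Le Guin | 58363
Orwell  | 8076 
Orwell  | 79788
Tolkien | 55485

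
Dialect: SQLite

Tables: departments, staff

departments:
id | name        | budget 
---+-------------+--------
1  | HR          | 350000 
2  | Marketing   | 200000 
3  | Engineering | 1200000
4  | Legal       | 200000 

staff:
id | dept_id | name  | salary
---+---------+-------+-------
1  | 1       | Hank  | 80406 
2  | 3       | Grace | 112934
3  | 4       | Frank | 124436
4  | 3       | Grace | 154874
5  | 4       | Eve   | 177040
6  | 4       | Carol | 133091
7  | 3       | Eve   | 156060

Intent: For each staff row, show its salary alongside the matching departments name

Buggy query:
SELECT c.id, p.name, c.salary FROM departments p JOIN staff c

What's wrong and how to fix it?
Bug: JOIN with no ON clause produces a cartesian product; every staff row pairs with every departments row

Fix: Add ON c.dept_id = p.id to the JOIN

Corrected query:
SELECT c.id, p.name, c.salary FROM departments p JOIN staff c ON c.dept_id = p.id

Result:
id | name        | salary
---+-------------+-------
1  | HR          | 80406 
2  | Engineering | 112934
3  | Legal       | 124436
4  | Engineering | 154874
5  | Legal       | 177040
6  | Legal       | 133091
7  | Engineering | 156060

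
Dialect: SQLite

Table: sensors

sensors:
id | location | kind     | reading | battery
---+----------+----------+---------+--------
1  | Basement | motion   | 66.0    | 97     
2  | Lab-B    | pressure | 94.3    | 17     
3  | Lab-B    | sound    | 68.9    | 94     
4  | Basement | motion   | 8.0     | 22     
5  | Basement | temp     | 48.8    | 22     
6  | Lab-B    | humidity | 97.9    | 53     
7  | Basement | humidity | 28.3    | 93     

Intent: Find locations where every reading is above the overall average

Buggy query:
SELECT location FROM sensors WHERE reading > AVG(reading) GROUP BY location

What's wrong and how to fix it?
Bug: WHERE evaluates per row before aggregation, so AVG() is unavailable

Fix: Use a subquery for AVG and a HAVING MIN(...) filter so the condition holds for every row in the group

Corrected query:
SELECT location FROM sensors GROUP BY location HAVING MIN(reading) > (SELECT AVG(reading) FROM sensors)

Result:
location
--------
Lab-B   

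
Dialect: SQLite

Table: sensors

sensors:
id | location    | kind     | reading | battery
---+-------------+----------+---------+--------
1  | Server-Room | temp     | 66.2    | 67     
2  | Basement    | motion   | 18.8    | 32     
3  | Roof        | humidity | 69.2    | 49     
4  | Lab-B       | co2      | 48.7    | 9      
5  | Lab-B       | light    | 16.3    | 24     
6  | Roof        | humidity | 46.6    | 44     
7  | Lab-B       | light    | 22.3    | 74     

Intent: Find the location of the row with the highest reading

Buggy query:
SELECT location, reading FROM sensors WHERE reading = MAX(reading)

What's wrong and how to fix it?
Bug: WHERE is evaluated per row; an aggregate over the whole table isn't defined there

Fix: Wrap MAX in a scalar subquery so WHERE compares against a single value

Corrected query:
SELECT location, reading FROM sensors WHERE reading = (SELECT MAX(reading) FROM sensors)

Result:
location | reading
---------+--------
Roof     | 69.2   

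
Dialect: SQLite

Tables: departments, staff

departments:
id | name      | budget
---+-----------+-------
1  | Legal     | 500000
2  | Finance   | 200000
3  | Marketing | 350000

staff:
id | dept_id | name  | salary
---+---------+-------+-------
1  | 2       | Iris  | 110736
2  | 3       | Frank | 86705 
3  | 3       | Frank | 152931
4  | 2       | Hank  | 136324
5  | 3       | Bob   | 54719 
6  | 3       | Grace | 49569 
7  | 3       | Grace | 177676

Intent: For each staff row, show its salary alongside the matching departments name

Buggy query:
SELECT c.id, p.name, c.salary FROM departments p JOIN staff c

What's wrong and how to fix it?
Bug: Missing join condition: each staff row is matched to all departments rows instead of just its own

Fix: Specify the join condition linking the foreign key to the parent id

Corrected query:
SELECT c.id, p.name, c.salary FROM departments p JOIN staff c ON c.dept_id = p.id

Result:
id | name      | salary
---+-----------+-------
1  | Finance   | 110736
2  | Marketing | 86705 
3  | Marketing | 152931
4  | Finance   | 136324
5  | Marketing | 54719 
6  | Marketing | 49569 
7  | Marketing | 177676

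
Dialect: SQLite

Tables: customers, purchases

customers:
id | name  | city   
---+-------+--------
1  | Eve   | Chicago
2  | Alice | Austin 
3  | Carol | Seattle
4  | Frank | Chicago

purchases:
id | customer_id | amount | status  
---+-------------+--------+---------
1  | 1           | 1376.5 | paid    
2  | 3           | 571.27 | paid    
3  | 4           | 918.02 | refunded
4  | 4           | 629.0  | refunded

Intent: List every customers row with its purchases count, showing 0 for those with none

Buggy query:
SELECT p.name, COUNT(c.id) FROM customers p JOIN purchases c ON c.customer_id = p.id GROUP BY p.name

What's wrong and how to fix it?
Bug: INNER JOIN drops customers rows that have no matching purchases rows

Fix: Use LEFT JOIN so parents without children still appear (COUNT(c.id) gives 0)

Corrected query:
SELECT p.name, COUNT(c.id) FROM customers p LEFT JOIN purchases c ON c.customer_id = p.id GROUP BY p.name

Result:
name  | COUNT(c.id)
------+------------
Alice | 0          
Carol | 1          
Eve   | 1          
Frank | 2          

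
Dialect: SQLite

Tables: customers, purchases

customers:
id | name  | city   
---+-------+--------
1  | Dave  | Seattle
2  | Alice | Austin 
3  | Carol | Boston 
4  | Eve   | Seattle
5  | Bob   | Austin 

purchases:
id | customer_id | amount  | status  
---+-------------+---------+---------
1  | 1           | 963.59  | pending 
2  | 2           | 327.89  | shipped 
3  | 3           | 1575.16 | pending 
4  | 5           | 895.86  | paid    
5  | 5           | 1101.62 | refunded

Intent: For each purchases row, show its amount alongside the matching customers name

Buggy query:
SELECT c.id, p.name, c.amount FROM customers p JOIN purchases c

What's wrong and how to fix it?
Bug: JOIN with no ON clause produces a cartesian product; every purchases row pairs with every customers row

Fix: Add ON c.customer_id = p.id to the JOIN

Corrected query:
SELECT c.id, p.name, c.amount FROM customers p JOIN purchases c ON c.customer_id = p.id

Result:
id | name  | amount 
---+-------+--------
1  | Dave  | 963.59 
2  | Alice | 327.89 
3  | Carol | 1575.16
4  | Bob   | 895.86 
5  | Bob   | 1101.62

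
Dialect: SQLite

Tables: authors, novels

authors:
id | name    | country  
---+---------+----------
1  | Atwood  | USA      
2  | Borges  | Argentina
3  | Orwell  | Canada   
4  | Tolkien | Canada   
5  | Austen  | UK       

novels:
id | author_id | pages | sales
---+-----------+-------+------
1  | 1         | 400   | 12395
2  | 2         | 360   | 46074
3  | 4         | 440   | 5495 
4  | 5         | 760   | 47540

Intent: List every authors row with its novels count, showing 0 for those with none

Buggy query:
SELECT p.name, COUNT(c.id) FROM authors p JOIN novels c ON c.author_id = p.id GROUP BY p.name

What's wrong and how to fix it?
Bug: An inner join excludes parents with zero children

Fix: Use LEFT JOIN so parents without children still appear (COUNT(c.id) gives 0)

Corrected query:
SELECT p.name, COUNT(c.id) FROM authors p LEFT JOIN novels c ON c.author_id = p.id GROUP BY p.name

Result:
name    | COUNT(c.id)
--------+------------
Atwood  | 1          
Austen  | 1          
Borges  | 1          
Orwell  | 0          
Tolkien | 1          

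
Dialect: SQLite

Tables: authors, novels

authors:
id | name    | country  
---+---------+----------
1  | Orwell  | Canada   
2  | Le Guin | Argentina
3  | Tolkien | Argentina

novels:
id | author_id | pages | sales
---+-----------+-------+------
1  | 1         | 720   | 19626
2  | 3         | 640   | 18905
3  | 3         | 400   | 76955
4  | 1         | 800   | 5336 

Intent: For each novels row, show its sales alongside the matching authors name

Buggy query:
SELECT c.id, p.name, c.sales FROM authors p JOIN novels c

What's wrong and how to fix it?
Bug: Missing join condition: each novels row is matched to all authors rows instead of just its own

Fix: Specify the join condition linking the foreign key to the parent id

Corrected query:
SELECT c.id, p.name, c.sales FROM authors p JOIN novels c ON c.author_id = p.id

Result:
id | name    | sales
---+---------+------
1  | Orwell  | 19626
2  | Tolkien | 18905
3  | Tolkien | 76955
4  | Orwell  | 5336 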